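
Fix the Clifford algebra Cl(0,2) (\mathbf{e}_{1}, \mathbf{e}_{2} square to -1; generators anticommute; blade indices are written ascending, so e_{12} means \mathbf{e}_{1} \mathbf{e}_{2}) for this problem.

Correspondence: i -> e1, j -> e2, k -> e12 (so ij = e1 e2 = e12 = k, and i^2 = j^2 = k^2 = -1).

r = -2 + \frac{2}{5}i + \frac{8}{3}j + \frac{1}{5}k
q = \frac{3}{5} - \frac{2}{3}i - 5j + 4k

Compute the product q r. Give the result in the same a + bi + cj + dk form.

In blades: q = \frac{3}{5} - \frac{2}{3} e_{1} - 5 e_{2} + 4 e_{12}, r = -2 + \frac{2}{5} e_{1} + \frac{8}{3} e_{2} + \frac{1}{5} e_{12}.
Distribute q over r term by term (generator squares from the signature, products reordered to ascending indices): (\frac{3}{5})*r = -\frac{6}{5} + \frac{6}{25} e_{1} + \frac{8}{5} e_{2} + \frac{3}{25} e_{12}; (-\frac{2}{3} e_{1})*r = \frac{4}{15} + \frac{4}{3} e_{1} + \frac{2}{15} e_{2} - \frac{16}{9} e_{12}; (-5 e_{2})*r = \frac{40}{3} - e_{1} + 10 e_{2} + 2 e_{12}; (4 e_{12})*r = -\frac{4}{5} - \frac{32}{3} e_{1} + \frac{8}{5} e_{2} - 8 e_{12}.
Sum: \frac{58}{5} - \frac{757}{75} e_{1} + \frac{40}{3} e_{2} - \frac{1723}{225} e_{12}; translating back through the correspondence:
Answer: \frac{58}{5} - \frac{757}{75}i + \frac{40}{3}j - \frac{1723}{225}k


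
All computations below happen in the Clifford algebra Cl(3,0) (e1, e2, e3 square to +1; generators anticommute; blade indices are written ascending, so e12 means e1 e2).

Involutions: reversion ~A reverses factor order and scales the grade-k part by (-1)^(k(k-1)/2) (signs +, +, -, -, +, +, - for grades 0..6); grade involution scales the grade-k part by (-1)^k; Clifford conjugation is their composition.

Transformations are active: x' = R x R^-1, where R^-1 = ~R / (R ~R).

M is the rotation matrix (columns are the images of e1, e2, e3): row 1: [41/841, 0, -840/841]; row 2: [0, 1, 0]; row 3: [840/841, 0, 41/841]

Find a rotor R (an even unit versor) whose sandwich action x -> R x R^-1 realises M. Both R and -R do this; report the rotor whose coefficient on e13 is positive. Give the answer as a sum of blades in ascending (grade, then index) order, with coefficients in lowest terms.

Method: write R = a + b12*e12 + b13*e13 + b23*e23 with a^2 + b12^2 + b13^2 + b23^2 = 1 (so R^-1 = ~R). Expanding the columns R e_j ~R gives tr M = 4a^2 - 1 and, from the antisymmetric part, M21 - M12 = -4a*b12, M13 - M31 = 4a*b13, M32 - M23 = -4a*b23.
Here tr M = 923/841, so a^2 = (1 + tr M)/4 = 441/841 and a = ±21/29. Taking a = 21/29: M21 - M12 = 0, M13 - M31 = -1680/841, M32 - M23 = 0, giving b12 = 0, b13 = -20/29, b23 = 0, i.e. R = 21/29 - 20/29*e13.
Its e13 coefficient is negative, so report the other preimage -R.
Answer: -21/29 + 20/29*e13. Uniqueness: Spin(3) -> SO(3) maps R and -R to the same rotation of trace 923/841; fixing the sign of the e13 coefficient removes the ambiguity.


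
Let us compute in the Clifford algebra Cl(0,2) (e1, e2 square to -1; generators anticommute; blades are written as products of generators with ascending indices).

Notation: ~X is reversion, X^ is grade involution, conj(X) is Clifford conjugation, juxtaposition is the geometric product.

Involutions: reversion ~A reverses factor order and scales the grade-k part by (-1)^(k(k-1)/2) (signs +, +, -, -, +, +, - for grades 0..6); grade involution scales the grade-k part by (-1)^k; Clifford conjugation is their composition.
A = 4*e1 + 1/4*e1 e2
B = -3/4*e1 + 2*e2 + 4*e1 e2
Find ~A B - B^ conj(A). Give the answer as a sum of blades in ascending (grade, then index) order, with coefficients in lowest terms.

first term: 4 + 1/2*e1 - 253/16*e2 + 8*e1 e2
second term: 4 + 1/2*e1 - 253/16*e2 - 8*e1 e2
Answer: 16*e1 e2


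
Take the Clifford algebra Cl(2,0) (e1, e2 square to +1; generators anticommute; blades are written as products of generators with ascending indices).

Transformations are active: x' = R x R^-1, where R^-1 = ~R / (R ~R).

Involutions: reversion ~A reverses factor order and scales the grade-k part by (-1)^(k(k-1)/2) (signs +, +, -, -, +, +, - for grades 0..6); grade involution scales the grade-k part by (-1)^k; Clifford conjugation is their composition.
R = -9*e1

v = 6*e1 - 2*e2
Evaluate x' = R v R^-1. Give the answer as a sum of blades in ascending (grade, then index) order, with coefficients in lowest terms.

~R = -9*e1, and R ~R = 81, so R^-1 = ~R / (81).
R v = -54 + 18*e1 e2
Answer: 6*e1 + 2*e2


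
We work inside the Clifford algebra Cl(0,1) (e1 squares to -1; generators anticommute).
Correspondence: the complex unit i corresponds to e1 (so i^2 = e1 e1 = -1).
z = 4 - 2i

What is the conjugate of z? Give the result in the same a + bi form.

In blades: z = 4 - 2*e1.
Conjugation here is Clifford conjugation: the scalar is fixed and the grade-1 and grade-2 blades all flip sign, giving 4 + 2*e1; translating back:
Answer: 4 + 2i


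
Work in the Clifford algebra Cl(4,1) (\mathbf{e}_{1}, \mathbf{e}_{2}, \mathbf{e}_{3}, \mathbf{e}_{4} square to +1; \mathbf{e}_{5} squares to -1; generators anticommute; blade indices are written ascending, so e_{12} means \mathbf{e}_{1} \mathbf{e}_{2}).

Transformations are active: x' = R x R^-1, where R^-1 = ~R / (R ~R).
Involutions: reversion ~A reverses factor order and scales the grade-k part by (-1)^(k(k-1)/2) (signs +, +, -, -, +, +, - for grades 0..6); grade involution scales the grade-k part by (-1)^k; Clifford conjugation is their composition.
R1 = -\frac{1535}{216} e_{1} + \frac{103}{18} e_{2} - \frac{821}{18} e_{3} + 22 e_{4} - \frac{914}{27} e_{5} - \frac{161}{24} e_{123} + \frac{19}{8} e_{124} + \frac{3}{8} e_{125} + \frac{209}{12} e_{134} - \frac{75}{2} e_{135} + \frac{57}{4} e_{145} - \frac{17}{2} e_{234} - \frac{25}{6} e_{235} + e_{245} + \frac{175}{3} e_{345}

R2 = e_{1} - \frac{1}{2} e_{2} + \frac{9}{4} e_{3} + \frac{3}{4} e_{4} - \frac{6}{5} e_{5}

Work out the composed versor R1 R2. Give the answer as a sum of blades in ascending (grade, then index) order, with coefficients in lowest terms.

Distribute over the terms of R2 (each basis-blade product reordered to ascending indices, repeated generators contracted through their squares):
R1 (e_{1}) = -\frac{1535}{216} - \frac{103}{18} e_{12} + \frac{821}{18} e_{13} - 22 e_{14} + \frac{914}{27} e_{15} - \frac{161}{24} e_{23} + \frac{19}{8} e_{24} + \frac{3}{8} e_{25} + \frac{209}{12} e_{34} - \frac{75}{2} e_{35} + \frac{57}{4} e_{45} + \frac{17}{2} e_{1234} + \frac{25}{6} e_{1235} - e_{1245} - \frac{175}{3} e_{1345}
R1 (-\frac{1}{2} e_{2}) = -\frac{103}{36} + \frac{1535}{432} e_{12} - \frac{161}{48} e_{13} + \frac{19}{16} e_{14} + \frac{3}{16} e_{15} - \frac{821}{36} e_{23} + 11 e_{24} - \frac{457}{27} e_{25} + \frac{17}{4} e_{34} + \frac{25}{12} e_{35} - \frac{1}{2} e_{45} - \frac{209}{24} e_{1234} + \frac{75}{4} e_{1235} - \frac{57}{8} e_{1245} + \frac{175}{6} e_{2345}
R1 (\frac{9}{4} e_{3}) = -\frac{821}{8} - \frac{483}{32} e_{12} - \frac{1535}{96} e_{13} - \frac{627}{16} e_{14} + \frac{675}{8} e_{15} + \frac{103}{8} e_{23} + \frac{153}{8} e_{24} + \frac{75}{8} e_{25} - \frac{99}{2} e_{34} + \frac{457}{6} e_{35} + \frac{525}{4} e_{45} - \frac{171}{32} e_{1234} - \frac{27}{32} e_{1235} + \frac{513}{16} e_{1345} + \frac{9}{4} e_{2345}
R1 (\frac{3}{4} e_{4}) = \frac{33}{2} + \frac{57}{32} e_{12} + \frac{209}{16} e_{13} - \frac{1535}{288} e_{14} - \frac{171}{16} e_{15} - \frac{51}{8} e_{23} + \frac{103}{24} e_{24} - \frac{3}{4} e_{25} - \frac{821}{24} e_{34} - \frac{175}{4} e_{35} + \frac{457}{18} e_{45} - \frac{161}{32} e_{1234} - \frac{9}{32} e_{1245} + \frac{225}{8} e_{1345} + \frac{25}{8} e_{2345}
R1 (-\frac{6}{5} e_{5}) = -\frac{1828}{45} + \frac{9}{20} e_{12} - 45 e_{13} + \frac{171}{10} e_{14} + \frac{307}{36} e_{15} - 5 e_{23} + \frac{6}{5} e_{24} - \frac{103}{15} e_{25} + 70 e_{34} + \frac{821}{15} e_{35} - \frac{132}{5} e_{45} + \frac{161}{20} e_{1235} - \frac{57}{20} e_{1245} - \frac{209}{10} e_{1345} + \frac{51}{5} e_{2345}
Summing the partial products and collecting blades:
Answer: -\frac{36913}{270} - \frac{8117}{540} e_{12} - \frac{1633}{288} e_{13} - \frac{69451}{1440} e_{14} + \frac{25111}{216} e_{15} - \frac{2017}{72} e_{23} + \frac{4559}{120} e_{24} - \frac{1997}{135} e_{25} + \frac{191}{24} e_{34} + \frac{776}{15} e_{35} + \frac{12959}{90} e_{45} - \frac{127}{12} e_{1234} + \frac{14459}{480} e_{1235} - \frac{1801}{160} e_{1245} - \frac{4571}{240} e_{1345} + \frac{5369}{120} e_{2345}


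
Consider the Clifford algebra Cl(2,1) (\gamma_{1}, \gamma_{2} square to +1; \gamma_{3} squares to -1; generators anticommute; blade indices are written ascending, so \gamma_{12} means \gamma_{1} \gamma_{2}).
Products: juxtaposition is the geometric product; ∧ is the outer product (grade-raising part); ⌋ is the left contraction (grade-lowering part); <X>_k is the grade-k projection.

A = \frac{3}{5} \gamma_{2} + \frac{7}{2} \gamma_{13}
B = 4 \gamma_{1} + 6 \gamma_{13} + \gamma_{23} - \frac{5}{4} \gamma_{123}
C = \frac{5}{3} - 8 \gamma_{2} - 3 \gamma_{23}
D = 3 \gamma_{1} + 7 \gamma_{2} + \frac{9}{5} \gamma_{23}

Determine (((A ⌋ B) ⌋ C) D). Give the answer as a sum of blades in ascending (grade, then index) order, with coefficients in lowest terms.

step 1: 21 + \frac{35}{8} \gamma_{2} + \frac{3}{5} \gamma_{3} + \frac{3}{4} \gamma_{13}
step 2: -\frac{849}{5} \gamma_{2} - \frac{105}{8} \gamma_{3} - 63 \gamma_{23}
step 3: -1302 - \frac{189}{8} \gamma_{2} + \frac{3384}{25} \gamma_{3} + \frac{2547}{5} \gamma_{12} + \frac{315}{8} \gamma_{13} + \frac{735}{8} \gamma_{23} - 189 \gamma_{123}
Answer: -1302 - \frac{189}{8} \gamma_{2} + \frac{3384}{25} \gamma_{3} + \frac{2547}{5} \gamma_{12} + \frac{315}{8} \gamma_{13} + \frac{735}{8} \gamma_{23} - 189 \gamma_{123}


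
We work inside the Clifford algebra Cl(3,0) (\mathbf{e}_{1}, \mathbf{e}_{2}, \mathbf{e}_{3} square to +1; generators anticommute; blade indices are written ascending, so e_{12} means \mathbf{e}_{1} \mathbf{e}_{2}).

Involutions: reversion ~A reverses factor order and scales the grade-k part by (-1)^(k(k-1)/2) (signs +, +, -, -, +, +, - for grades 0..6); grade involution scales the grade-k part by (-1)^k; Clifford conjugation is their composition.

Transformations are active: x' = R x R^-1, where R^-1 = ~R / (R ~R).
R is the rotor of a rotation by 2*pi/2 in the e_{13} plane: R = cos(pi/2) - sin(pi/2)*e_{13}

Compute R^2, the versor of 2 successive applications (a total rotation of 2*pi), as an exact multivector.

Rotor phase runs at HALF the rotation angle; powers of one rotor simply add phase, so after 2 steps in e_{13} the phase is 2*pi/2 = \pi and R^2 = cos(\pi) - sin(\pi)*e_{13}.
cos(\pi) = -1 and sin(\pi) = 0, so R^2 = -1. The total rotation 2*pi is 1 full turn, so every vector returns to itself, yet the rotor is -1, on the OTHER sheet of the double cover (an odd number of 2*pi turns).
Answer: -1


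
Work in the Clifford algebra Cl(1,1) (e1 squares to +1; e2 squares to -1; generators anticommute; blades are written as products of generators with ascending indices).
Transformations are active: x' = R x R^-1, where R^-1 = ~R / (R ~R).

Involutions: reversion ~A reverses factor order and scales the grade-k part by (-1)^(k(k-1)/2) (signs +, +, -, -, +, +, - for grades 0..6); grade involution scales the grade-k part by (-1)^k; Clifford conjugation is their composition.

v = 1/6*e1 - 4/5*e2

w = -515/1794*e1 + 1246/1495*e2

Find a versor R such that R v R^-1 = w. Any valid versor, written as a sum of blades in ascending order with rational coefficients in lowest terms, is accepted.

A norm check does it: q(v) = q(w) = -551/900, hence R = v + w = -36/299*e1 + 10/299*e2 realises the map — parallel part kept, (v - w)/2 negated, v carried to w.
Answer: -36/299*e1 + 10/299*e2


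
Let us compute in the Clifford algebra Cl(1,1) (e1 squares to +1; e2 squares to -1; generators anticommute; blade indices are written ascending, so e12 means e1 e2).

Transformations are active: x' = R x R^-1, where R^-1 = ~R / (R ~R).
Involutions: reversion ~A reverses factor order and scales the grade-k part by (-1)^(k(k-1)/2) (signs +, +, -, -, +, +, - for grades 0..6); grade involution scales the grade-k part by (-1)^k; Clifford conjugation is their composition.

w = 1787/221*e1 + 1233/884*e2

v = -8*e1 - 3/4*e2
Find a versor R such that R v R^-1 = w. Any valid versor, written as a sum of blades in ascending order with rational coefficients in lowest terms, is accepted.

R = v + w = 19/221*e1 + 285/442*e2 works: the equal norms (1015/16) guarantee its sandwich swaps v into w.
Answer: 19/221*e1 + 285/442*e2


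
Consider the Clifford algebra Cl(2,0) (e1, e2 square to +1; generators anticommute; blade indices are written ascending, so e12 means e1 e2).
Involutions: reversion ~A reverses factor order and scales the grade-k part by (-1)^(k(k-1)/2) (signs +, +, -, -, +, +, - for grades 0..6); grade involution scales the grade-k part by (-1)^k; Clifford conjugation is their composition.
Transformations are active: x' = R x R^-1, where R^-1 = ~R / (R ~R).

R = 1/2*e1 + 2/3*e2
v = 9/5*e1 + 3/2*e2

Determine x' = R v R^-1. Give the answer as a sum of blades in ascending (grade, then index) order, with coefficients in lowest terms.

~R = 1/2*e1 + 2/3*e2, and R ~R = 25/36, so R^-1 = ~R / (25/36).
R v = 19/10 - 9/20*e12
Answer: 117/125*e1 + 537/250*e2


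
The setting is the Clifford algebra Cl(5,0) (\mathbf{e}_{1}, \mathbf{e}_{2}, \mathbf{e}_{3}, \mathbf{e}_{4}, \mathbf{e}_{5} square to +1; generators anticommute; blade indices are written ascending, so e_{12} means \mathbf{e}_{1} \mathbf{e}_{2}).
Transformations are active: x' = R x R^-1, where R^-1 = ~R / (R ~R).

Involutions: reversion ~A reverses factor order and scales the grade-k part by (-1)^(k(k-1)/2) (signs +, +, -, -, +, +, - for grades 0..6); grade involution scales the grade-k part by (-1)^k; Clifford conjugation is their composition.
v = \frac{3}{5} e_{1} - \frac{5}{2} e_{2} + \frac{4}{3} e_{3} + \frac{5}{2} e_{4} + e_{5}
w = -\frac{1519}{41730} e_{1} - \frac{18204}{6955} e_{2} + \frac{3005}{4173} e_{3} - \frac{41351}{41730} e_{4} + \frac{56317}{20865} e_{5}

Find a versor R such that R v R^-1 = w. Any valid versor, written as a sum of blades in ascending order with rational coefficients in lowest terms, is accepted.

A norm check does it: q(v) = q(w) = \frac{7037}{450}, hence R = v + w = \frac{23519}{41730} e_{1} - \frac{71183}{13910} e_{2} + \frac{8569}{4173} e_{3} + \frac{31487}{20865} e_{4} + \frac{77182}{20865} e_{5} realises the map — parallel part kept, (v - w)/2 negated, v carried to w.
Answer: \frac{23519}{41730} e_{1} - \frac{71183}{13910} e_{2} + \frac{8569}{4173} e_{3} + \frac{31487}{20865} e_{4} + \frac{77182}{20865} e_{5}


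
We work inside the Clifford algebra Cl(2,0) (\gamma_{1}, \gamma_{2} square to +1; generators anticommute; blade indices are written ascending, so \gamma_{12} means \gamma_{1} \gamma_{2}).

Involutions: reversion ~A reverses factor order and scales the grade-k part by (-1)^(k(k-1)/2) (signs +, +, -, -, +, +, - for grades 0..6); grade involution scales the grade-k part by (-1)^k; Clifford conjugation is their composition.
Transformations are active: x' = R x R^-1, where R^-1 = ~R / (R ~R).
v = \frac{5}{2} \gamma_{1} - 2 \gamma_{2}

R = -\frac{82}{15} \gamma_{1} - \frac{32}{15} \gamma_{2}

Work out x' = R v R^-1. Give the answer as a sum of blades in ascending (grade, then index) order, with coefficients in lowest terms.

~R = -\frac{82}{15} \gamma_{1} - \frac{32}{15} \gamma_{2}, and R ~R = \frac{7748}{225}, so R^-1 = ~R / (\frac{7748}{225}).
R v = -\frac{47}{5} + \frac{244}{15} \gamma_{12}
Answer: \frac{1877}{3874} \gamma_{1} + \frac{6130}{1937} \gamma_{2}


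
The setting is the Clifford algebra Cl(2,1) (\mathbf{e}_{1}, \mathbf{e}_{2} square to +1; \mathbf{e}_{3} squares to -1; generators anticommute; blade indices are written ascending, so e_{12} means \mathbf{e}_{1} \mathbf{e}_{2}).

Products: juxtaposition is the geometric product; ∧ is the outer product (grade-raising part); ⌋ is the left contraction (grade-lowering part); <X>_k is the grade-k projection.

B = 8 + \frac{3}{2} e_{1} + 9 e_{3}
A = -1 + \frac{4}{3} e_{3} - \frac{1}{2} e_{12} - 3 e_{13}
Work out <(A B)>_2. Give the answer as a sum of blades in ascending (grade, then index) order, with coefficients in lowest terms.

step 1: -20 + \frac{51}{2} e_{1} + \frac{3}{4} e_{2} + \frac{37}{6} e_{3} - 4 e_{12} - 26 e_{13} - \frac{9}{2} e_{123}
step 2: -4 e_{12} - 26 e_{13}
Answer: -4 e_{12} - 26 e_{13}


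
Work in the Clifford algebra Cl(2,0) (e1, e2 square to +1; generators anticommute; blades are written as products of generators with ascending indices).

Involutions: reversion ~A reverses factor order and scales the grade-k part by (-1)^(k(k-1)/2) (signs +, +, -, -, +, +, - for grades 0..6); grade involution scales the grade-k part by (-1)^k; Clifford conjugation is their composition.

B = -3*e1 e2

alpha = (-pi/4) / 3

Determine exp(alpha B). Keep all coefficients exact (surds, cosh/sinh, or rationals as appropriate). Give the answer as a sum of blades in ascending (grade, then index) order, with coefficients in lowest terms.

B^2 = (-3)^2*(e1 e2)^2 = 9*(-1) = -9 (a basis 2-blade squares to minus the product of its generators' squares).
B^2 = -9 — since the square is negative, the closed form is circular: l = 3, alpha*l = -pi/4, so exp(alpha B) = cos(-pi/4) + (sin(-pi/4)/3)*B = sqrt(2)/2 + (-sqrt(2)/6)*B.
Answer: sqrt(2)/2 + sqrt(2)/2*e1 e2


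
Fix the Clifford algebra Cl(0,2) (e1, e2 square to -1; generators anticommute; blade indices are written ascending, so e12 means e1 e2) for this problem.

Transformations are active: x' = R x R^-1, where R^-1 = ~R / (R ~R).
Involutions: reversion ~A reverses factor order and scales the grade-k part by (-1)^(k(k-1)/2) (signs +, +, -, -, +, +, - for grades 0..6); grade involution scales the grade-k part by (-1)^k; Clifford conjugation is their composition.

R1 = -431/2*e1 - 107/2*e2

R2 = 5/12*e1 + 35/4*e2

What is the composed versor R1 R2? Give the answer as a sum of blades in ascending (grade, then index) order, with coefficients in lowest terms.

Distribute over the terms of R1 (each basis-blade product reordered to ascending indices, repeated generators contracted through their squares):
(-431/2*e1) R2 = 2155/24 - 15085/8*e12
(-107/2*e2) R2 = 3745/8 + 535/24*e12
Summing the partial products and collecting blades:
Answer: 6695/12 - 5590/3*e12


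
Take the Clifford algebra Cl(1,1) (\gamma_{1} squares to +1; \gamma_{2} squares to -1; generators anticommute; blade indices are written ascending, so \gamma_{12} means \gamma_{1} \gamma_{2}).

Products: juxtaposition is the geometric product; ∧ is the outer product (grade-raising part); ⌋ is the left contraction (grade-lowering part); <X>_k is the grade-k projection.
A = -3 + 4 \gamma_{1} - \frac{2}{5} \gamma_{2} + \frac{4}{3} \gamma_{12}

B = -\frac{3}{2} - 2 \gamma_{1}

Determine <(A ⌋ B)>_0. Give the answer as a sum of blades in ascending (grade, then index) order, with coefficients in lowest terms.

step 1: -\frac{7}{2} + 6 \gamma_{1}
step 2: -\frac{7}{2}
Answer: -\frac{7}{2}


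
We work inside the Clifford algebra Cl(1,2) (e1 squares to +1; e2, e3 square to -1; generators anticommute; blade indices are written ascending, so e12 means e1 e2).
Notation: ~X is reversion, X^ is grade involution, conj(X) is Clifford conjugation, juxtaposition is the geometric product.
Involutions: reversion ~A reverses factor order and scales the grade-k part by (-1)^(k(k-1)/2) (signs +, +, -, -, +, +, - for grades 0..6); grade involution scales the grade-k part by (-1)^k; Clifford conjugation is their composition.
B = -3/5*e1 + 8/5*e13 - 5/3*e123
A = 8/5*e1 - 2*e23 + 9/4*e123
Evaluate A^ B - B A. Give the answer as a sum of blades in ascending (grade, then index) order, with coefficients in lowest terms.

first term: -279/100 - 10/3*e1 + 18/5*e2 - 64/25*e3 + 16/5*e12 + 241/60*e23 + 6/5*e123
second term: 279/100 - 10/3*e1 - 18/5*e2 - 64/25*e3 - 16/5*e12 - 241/60*e23 + 6/5*e123
Answer: -279/50 + 36/5*e2 + 32/5*e12 + 241/30*e23


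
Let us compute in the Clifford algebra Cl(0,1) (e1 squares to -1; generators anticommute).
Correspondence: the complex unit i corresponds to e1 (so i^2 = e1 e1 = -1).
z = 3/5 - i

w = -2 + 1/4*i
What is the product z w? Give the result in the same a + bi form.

In blades: z = 3/5 - e1, w = -2 + 1/4*e1.
Distribute z over w term by term (generator squares from the signature, products reordered to ascending indices): (3/5)*w = -6/5 + 3/20*e1; (-e1)*w = 1/4 + 2*e1.
Sum: -19/20 + 43/20*e1; translating back through the correspondence:
Answer: -19/20 + 43/20*i


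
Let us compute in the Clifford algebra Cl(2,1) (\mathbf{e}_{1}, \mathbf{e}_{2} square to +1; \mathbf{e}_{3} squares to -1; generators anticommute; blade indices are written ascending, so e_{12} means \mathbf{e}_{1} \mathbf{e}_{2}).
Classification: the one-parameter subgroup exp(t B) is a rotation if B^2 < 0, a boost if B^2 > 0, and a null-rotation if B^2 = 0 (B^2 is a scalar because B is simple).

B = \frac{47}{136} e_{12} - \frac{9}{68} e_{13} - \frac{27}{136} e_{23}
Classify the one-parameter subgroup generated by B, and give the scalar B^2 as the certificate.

B^2 term by term: the squares give (\frac{47}{136})^2*(e_{12})^2 + (-\frac{9}{68})^2*(e_{13})^2 + (-\frac{27}{136})^2*(e_{23})^2 = \frac{2209}{18496}*(-1) + \frac{81}{4624}*(+1) + \frac{729}{18496}*(+1) = -\frac{1}{16} (each basis 2-blade squares to minus the product of its generators' squares); cross terms between blades sharing an index anticommute and cancel. So B^2 = -\frac{1}{16}.
Answer: rotation, certificate B^2 = -\frac{1}{16}. The class reads off the invariant scalar -\frac{1}{16} directly.


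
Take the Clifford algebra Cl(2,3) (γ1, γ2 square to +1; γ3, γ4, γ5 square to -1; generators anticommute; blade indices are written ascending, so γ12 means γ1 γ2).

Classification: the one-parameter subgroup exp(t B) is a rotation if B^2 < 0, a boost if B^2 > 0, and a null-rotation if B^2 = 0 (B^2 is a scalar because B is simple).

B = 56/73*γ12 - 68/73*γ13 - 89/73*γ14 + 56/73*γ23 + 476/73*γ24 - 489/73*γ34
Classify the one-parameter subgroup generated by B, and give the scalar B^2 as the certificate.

B^2 term by term: the squares give (56/73)^2*(γ12)^2 + (-68/73)^2*(γ13)^2 + (-89/73)^2*(γ14)^2 + (56/73)^2*(γ23)^2 + (476/73)^2*(γ24)^2 + (-489/73)^2*(γ34)^2 = 3136/5329*(-1) + 4624/5329*(+1) + 7921/5329*(+1) + 3136/5329*(+1) + 226576/5329*(+1) + 239121/5329*(-1) = 0 (each basis 2-blade squares to minus the product of its generators' squares); cross terms between blades sharing an index anticommute and cancel; the commuting (index-disjoint) pairs give grade-4 terms 2*c*c'*(blade product), which cancel blade by blade — γ1234: -54768/5329 + 64736/5329 - 9968/5329 = 0 — confirming B is simple. So B^2 = 0.
Answer: null-rotation, certificate B^2 = 0. Note: conjugating B changes its blade decomposition but never the scalar B^2 = 0, whose sign settles the classification.


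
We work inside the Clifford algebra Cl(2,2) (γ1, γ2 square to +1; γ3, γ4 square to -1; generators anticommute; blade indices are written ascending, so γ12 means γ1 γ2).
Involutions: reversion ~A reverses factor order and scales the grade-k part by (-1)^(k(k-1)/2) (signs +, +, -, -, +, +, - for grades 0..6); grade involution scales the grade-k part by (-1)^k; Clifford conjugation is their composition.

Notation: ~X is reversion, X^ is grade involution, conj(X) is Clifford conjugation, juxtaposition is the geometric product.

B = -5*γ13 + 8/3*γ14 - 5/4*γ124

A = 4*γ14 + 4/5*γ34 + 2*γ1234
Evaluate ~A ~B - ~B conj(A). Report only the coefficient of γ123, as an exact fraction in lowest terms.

first term: 32/3 + 5*γ2 + 5/2*γ3 - 32/15*γ13 - 4*γ14 - 16/3*γ23 - 10*γ24 - 20*γ34 + γ123
second term: 32/3 + 5*γ2 - 5/2*γ3 + 32/15*γ13 + 4*γ14 - 16/3*γ23 - 10*γ24 + 20*γ34 - γ123
Answer: 2


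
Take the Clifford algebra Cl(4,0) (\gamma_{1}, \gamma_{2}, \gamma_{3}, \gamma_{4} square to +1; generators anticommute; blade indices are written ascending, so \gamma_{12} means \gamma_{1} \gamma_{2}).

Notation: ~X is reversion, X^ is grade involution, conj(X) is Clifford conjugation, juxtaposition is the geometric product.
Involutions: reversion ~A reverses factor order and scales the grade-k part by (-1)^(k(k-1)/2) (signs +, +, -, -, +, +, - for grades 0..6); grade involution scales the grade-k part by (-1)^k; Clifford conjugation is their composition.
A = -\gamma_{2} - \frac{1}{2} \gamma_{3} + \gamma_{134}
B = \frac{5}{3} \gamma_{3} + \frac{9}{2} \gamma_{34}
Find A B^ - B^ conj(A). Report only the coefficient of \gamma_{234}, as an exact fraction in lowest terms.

first term: \frac{5}{6} - \frac{9}{2} \gamma_{1} - \frac{9}{4} \gamma_{4} + \frac{5}{3} \gamma_{14} + \frac{5}{3} \gamma_{23} - \frac{9}{2} \gamma_{234}
second term: -\frac{5}{6} - \frac{9}{2} \gamma_{1} - \frac{9}{4} \gamma_{4} + \frac{5}{3} \gamma_{14} + \frac{5}{3} \gamma_{23} + \frac{9}{2} \gamma_{234}
Answer: -9


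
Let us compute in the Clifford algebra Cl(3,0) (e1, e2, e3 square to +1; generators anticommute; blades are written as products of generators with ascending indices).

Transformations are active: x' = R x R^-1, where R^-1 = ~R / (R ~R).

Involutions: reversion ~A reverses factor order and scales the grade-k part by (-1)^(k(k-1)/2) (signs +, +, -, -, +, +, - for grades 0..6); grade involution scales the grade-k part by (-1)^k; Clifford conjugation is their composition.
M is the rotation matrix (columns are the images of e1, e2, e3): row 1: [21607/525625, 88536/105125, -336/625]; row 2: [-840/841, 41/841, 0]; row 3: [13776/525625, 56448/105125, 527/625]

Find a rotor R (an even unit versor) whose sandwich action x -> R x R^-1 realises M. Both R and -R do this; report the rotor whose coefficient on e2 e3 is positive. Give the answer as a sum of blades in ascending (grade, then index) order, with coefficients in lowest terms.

Method: write R = a + b12*e1 e2 + b13*e1 e3 + b23*e2 e3 with a^2 + b12^2 + b13^2 + b23^2 = 1 (so R^-1 = ~R). Expanding the columns R e_j ~R gives tr M = 4a^2 - 1 and, from the antisymmetric part, M21 - M12 = -4a*b12, M13 - M31 = 4a*b13, M32 - M23 = -4a*b23.
Here tr M = 490439/525625, so a^2 = (1 + tr M)/4 = 254016/525625 and a = ±504/725. Taking a = 504/725: M21 - M12 = -193536/105125, M13 - M31 = -296352/525625, M32 - M23 = 56448/105125, giving b12 = 96/145, b13 = -147/725, b23 = -28/145, i.e. R = 504/725 + 96/145*e1 e2 - 147/725*e1 e3 - 28/145*e2 e3.
Its e2 e3 coefficient is negative, so report the other preimage -R.
Answer: -504/725 - 96/145*e1 e2 + 147/725*e1 e3 + 28/145*e2 e3. Key observation: the double cover Spin(3) -> SO(3) sends R and -R to the same matrix (trace 490439/525625 here), so the stated sign of the e2 e3 coefficient is what selects one sheet.


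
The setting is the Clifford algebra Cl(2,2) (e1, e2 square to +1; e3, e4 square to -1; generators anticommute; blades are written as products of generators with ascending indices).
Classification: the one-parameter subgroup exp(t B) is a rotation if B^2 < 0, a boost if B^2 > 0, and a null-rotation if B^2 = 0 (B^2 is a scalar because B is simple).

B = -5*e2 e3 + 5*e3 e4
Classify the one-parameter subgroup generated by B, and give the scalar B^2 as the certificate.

B^2 term by term: the squares give (-5)^2*(e2 e3)^2 + (5)^2*(e3 e4)^2 = 25*(+1) + 25*(-1) = 0 (each basis 2-blade squares to minus the product of its generators' squares); cross terms between blades sharing an index anticommute and cancel. So B^2 = 0.
Answer: null-rotation, certificate B^2 = 0. Check the certificate: B^2 = 0, and that sign is decisive whatever form B takes.


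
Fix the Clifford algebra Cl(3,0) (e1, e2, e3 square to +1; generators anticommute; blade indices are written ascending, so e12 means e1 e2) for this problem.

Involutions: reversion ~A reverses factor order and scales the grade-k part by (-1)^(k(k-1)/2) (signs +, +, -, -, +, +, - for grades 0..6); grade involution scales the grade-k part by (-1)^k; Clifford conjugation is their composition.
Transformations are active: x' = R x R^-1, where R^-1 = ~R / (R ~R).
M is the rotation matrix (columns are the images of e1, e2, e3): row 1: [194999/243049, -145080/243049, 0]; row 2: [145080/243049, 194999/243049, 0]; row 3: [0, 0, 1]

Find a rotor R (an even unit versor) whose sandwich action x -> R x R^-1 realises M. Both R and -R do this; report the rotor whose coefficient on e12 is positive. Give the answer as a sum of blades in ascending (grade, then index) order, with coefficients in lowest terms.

Method: write R = a + b12*e12 + b13*e13 + b23*e23 with a^2 + b12^2 + b13^2 + b23^2 = 1 (so R^-1 = ~R). Expanding the columns R e_j ~R gives tr M = 4a^2 - 1 and, from the antisymmetric part, M21 - M12 = -4a*b12, M13 - M31 = 4a*b13, M32 - M23 = -4a*b23.
Here tr M = 633047/243049, so a^2 = (1 + tr M)/4 = 219024/243049 and a = ±468/493. Taking a = 468/493: M21 - M12 = 290160/243049, M13 - M31 = 0, M32 - M23 = 0, giving b12 = -155/493, b13 = 0, b23 = 0, i.e. R = 468/493 - 155/493*e12.
Its e12 coefficient is negative, so report the other preimage -R.
Answer: -468/493 + 155/493*e12. Recall the cover is two-to-one: with M of trace 633047/243049, both preimages act alike, and the stated e12 sign chooses the sheet.


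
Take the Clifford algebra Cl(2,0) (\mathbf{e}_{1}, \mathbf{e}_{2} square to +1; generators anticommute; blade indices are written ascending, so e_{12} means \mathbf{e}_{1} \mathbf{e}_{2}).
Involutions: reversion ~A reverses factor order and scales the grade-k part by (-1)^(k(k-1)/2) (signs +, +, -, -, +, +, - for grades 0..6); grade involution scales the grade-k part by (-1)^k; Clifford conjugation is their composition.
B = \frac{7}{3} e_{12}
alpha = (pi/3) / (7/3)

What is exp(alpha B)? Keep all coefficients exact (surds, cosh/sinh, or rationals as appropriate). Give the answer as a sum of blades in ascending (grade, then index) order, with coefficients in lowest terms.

B^2 = (\frac{7}{3})^2*(e_{12})^2 = \frac{49}{9}*(-1) = -\frac{49}{9} (a basis 2-blade squares to minus the product of its generators' squares).
B^2 = -\frac{49}{9} — a negative square means the series sums to a rotation: l = \frac{7}{3}, alpha*l = \frac{\pi}{3}, so exp(alpha B) = cos(\frac{\pi}{3}) + (sin(\frac{\pi}{3})/(\frac{7}{3}))*B = \frac{1}{2} + (\frac{3 \sqrt{3}}{14})*B.
Answer: \frac{1}{2} + \frac{\sqrt{3}}{2} e_{12}


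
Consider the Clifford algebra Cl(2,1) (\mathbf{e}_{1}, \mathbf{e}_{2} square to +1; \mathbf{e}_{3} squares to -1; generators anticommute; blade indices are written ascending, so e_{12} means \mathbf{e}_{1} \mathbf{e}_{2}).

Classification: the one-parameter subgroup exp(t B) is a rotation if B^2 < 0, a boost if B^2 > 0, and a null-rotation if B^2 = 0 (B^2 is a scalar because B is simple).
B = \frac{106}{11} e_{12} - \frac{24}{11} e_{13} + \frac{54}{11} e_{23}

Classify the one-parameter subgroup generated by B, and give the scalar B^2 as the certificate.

B^2 term by term: the squares give (\frac{106}{11})^2*(e_{12})^2 + (-\frac{24}{11})^2*(e_{13})^2 + (\frac{54}{11})^2*(e_{23})^2 = \frac{11236}{121}*(-1) + \frac{576}{121}*(+1) + \frac{2916}{121}*(+1) = -64 (each basis 2-blade squares to minus the product of its generators' squares); cross terms between blades sharing an index anticommute and cancel. So B^2 = -64.
Answer: rotation, certificate B^2 = -64. No conjugation can change B^2 = -64; the sign gives the class.


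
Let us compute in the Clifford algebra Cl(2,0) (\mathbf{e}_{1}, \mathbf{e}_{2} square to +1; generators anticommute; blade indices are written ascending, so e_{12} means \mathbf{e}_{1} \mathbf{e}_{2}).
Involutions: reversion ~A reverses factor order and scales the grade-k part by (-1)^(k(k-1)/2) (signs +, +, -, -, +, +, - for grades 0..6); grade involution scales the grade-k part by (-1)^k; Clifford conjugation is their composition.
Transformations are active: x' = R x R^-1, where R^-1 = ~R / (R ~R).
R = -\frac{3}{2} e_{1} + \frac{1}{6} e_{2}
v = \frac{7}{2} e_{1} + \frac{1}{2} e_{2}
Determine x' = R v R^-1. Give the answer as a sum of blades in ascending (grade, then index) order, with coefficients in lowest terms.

~R = -\frac{3}{2} e_{1} + \frac{1}{6} e_{2}, and R ~R = \frac{41}{18}, so R^-1 = ~R / (\frac{41}{18}).
R v = -\frac{31}{6} - \frac{4}{3} e_{12}
Answer: \frac{271}{82} e_{1} - \frac{103}{82} e_{2}


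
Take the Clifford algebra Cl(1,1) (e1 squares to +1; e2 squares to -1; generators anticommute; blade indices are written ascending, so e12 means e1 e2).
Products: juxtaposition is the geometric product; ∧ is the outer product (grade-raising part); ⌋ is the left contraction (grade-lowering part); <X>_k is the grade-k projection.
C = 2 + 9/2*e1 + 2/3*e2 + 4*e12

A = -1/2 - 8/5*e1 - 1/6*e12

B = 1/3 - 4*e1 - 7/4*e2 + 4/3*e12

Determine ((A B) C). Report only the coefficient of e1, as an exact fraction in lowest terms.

step 1: 541/90 + 47/40*e1 - 77/40*e2 + 187/90*e12
step 2: 6457/240 + 1097/54*e1 - 1213/270*e2 + 1807/48*e12
Answer: 1097/54


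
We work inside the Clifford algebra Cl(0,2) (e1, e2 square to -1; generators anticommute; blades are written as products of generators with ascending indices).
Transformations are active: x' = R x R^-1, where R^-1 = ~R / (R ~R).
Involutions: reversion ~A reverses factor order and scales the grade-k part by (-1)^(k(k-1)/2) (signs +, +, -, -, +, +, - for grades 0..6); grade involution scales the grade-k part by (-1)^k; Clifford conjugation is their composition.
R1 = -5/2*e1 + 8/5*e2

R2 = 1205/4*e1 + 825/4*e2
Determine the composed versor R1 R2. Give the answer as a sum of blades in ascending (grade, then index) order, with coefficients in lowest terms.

Distribute over the terms of R1 (each basis-blade product reordered to ascending indices, repeated generators contracted through their squares):
(-5/2*e1) R2 = 6025/8 - 4125/8*e1 e2
(8/5*e2) R2 = -330 - 482*e1 e2
Summing the partial products and collecting blades:
Answer: 3385/8 - 7981/8*e1 e2


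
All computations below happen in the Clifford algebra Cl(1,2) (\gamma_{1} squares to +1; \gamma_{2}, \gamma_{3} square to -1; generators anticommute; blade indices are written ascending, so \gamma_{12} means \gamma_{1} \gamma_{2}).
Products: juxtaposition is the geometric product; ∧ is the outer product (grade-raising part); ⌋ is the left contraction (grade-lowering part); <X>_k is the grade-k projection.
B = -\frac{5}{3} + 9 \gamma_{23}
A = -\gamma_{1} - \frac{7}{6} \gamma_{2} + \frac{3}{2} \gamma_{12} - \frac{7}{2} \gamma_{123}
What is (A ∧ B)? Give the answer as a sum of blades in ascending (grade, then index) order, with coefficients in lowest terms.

step 1: \frac{5}{3} \gamma_{1} + \frac{35}{18} \gamma_{2} - \frac{5}{2} \gamma_{12} - \frac{19}{6} \gamma_{123}
Answer: \frac{5}{3} \gamma_{1} + \frac{35}{18} \gamma_{2} - \frac{5}{2} \gamma_{12} - \frac{19}{6} \gamma_{123}


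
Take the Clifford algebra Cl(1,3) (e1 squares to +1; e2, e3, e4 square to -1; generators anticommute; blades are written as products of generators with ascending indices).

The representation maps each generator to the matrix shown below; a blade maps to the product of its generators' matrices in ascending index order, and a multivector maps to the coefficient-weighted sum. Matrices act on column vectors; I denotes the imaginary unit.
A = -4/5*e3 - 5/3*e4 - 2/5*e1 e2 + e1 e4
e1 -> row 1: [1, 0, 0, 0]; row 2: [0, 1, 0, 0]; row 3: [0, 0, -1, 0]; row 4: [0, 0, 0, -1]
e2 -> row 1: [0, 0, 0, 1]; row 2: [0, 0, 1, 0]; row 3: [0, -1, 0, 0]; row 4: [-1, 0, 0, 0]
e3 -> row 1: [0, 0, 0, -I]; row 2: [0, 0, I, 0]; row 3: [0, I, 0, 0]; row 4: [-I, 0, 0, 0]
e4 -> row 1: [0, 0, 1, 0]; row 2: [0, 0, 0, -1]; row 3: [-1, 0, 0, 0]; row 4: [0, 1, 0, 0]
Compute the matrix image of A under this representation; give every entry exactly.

Bivector images (products of the table entries): rho(e1 e2) = rho(e1)rho(e2) = row 1: [0, 0, 0, 1]; row 2: [0, 0, 1, 0]; row 3: [0, 1, 0, 0]; row 4: [1, 0, 0, 0]; rho(e1 e4) = rho(e1)rho(e4) = row 1: [0, 0, 1, 0]; row 2: [0, 0, 0, -1]; row 3: [1, 0, 0, 0]; row 4: [0, -1, 0, 0].
M = (-4/5)*rho(e3) + (-5/3)*rho(e4) + (-2/5)*rho(e1 e2) + (1)*rho(e1 e4), summed entrywise:
Answer: row 1: [0, 0, -2/3, -2/5 + 4*I/5]; row 2: [0, 0, -2/5 - 4*I/5, 2/3]; row 3: [8/3, -2/5 - 4*I/5, 0, 0]; row 4: [-2/5 + 4*I/5, -8/3, 0, 0]


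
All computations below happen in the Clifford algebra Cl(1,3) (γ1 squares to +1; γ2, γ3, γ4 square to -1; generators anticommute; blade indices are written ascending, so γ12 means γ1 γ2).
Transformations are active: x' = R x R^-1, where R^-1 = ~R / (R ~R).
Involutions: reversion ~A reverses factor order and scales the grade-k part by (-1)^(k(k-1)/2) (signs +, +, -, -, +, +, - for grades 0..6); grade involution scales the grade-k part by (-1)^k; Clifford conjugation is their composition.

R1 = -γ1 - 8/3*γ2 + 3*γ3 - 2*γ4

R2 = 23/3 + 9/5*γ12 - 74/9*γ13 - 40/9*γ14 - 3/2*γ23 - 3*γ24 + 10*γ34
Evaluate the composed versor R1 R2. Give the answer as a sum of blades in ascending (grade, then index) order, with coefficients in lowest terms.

Distribute over the terms of R1 (each basis-blade product reordered to ascending indices, repeated generators contracted through their squares):
(-γ1) R2 = -23/3*γ1 - 9/5*γ2 + 74/9*γ3 + 40/9*γ4 + 3/2*γ123 + 3*γ124 - 10*γ134
(-8/3*γ2) R2 = -24/5*γ1 - 184/9*γ2 - 4*γ3 - 8*γ4 - 592/27*γ123 - 320/27*γ124 - 80/3*γ234
(3*γ3) R2 = -74/3*γ1 - 9/2*γ2 + 23*γ3 - 30*γ4 + 27/5*γ123 + 40/3*γ134 + 9*γ234
(-2*γ4) R2 = 80/9*γ1 + 6*γ2 - 20*γ3 - 46/3*γ4 - 18/5*γ124 + 148/9*γ134 + 3*γ234
Summing the partial products and collecting blades:
Answer: -1271/45*γ1 - 1867/90*γ2 + 65/9*γ3 - 440/9*γ4 - 4057/270*γ123 - 1681/135*γ124 + 178/9*γ134 - 44/3*γ234


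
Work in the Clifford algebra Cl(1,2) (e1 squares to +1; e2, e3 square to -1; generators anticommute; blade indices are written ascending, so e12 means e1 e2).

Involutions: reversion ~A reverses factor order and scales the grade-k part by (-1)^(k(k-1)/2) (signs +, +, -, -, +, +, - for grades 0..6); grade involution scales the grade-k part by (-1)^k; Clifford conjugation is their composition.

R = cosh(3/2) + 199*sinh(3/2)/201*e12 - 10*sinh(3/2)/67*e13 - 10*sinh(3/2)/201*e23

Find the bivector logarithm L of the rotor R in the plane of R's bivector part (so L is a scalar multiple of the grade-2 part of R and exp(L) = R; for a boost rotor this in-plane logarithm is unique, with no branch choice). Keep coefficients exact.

The scalar part of R is cosh(3/2), which fixes the rapidity magnitude through cosh (cosh is even, so it cannot fix the sign — the bivector part carries that); dividing the bivector part by sinh of the rapidity gives the plane, and L = rapidity * plane, where the joint sign ambiguity of (rapidity, plane) cancels in the product.
Concretely: cosh(rapidity) = cosh(3/2) gives rapidity = ±3/2, and since rapidity/sinh(rapidity) is even the sign is immaterial: L = (rapidity/sinh(rapidity)) * <R>_2 = (3/(2*sinh(3/2))) * <R>_2.
Answer: 199/134*e12 - 15/67*e13 - 5/67*e23


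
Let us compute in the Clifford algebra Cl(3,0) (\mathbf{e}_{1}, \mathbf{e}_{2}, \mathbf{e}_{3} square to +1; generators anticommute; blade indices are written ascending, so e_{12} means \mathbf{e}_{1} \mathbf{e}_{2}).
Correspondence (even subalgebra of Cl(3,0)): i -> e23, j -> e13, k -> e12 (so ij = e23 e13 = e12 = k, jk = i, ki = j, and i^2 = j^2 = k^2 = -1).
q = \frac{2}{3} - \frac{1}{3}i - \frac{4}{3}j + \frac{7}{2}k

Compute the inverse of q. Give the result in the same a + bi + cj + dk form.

In blades: q = \frac{2}{3} + \frac{7}{2} e_{12} - \frac{4}{3} e_{13} - \frac{1}{3} e_{23}.
With qbar = \frac{2}{3} - \frac{7}{2} e_{12} + \frac{4}{3} e_{13} + \frac{1}{3} e_{23} (scalar fixed, mapped units negated), q qbar = \frac{175}{12} (the sum of squared coefficients), so q^-1 = qbar / (\frac{175}{12}) = \frac{8}{175} - \frac{6}{25} e_{12} + \frac{16}{175} e_{13} + \frac{4}{175} e_{23}; translating back:
Answer: \frac{8}{175} + \frac{4}{175}i + \frac{16}{175}j - \frac{6}{25}k


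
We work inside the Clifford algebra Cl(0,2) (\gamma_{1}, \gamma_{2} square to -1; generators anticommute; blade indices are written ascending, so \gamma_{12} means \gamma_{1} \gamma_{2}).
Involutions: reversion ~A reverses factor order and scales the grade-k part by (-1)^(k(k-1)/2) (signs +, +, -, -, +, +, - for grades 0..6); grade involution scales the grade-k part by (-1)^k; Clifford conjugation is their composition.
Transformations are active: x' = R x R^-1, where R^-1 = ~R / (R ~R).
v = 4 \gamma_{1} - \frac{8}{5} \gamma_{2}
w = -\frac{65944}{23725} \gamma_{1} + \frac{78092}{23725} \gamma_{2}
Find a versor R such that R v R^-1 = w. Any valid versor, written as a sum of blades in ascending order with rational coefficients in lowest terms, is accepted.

Key observation: q(v) = q(w) = -\frac{464}{25} (sandwiches preserve the norm), so R = v + w = \frac{28956}{23725} \gamma_{1} + \frac{40132}{23725} \gamma_{2} works whenever it is invertible — the component of v along it is kept and (v - w)/2 reverses, sending v to w.
Answer: \frac{28956}{23725} \gamma_{1} + \frac{40132}{23725} \gamma_{2}
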